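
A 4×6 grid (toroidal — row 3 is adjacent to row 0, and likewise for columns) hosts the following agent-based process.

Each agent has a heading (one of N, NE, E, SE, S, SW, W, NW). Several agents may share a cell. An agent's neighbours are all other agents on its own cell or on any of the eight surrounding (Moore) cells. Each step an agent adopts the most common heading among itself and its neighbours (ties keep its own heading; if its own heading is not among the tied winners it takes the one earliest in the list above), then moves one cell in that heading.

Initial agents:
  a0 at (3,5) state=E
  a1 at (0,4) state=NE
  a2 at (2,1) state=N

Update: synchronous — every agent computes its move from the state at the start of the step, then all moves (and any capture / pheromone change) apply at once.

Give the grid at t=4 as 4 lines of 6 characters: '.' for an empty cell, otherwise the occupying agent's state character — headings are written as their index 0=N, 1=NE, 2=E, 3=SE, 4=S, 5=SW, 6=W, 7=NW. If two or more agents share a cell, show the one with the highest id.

t=1: a0@(3,0):E a1@(3,5):NE a2@(1,1):N
t=2: a0@(3,1):E a1@(2,0):NE a2@(0,1):N
t=3: a0@(3,2):E a1@(1,1):NE a2@(3,1):N
t=4: a0@(3,3):E a1@(0,2):NE a2@(2,1):N

..1...
......
.0....
...2..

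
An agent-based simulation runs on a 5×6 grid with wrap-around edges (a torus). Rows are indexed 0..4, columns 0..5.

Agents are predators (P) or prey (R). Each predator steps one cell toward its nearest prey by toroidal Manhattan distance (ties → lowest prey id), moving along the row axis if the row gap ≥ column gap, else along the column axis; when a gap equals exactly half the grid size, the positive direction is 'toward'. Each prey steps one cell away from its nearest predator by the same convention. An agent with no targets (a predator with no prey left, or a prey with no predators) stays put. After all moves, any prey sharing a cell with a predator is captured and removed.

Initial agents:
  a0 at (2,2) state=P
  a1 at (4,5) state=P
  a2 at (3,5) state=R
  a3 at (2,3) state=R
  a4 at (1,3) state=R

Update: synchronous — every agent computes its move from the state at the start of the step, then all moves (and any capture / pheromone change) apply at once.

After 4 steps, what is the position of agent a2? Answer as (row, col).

t=1: a0@(2,3):P a1@(3,5):P a2@(2,5):R a3@(2,4):R a4@(0,3):R
t=2: a0@(2,4):P a1@(2,5):P a2@(1,5):R a4@(4,3):R
t=3: a0@(1,4):P a1@(1,5):P a2@(0,5):R a4@(0,3):R
t=4: a0@(0,4):P a1@(0,5):P a2@(4,5):R a4@(4,3):R

(4, 5)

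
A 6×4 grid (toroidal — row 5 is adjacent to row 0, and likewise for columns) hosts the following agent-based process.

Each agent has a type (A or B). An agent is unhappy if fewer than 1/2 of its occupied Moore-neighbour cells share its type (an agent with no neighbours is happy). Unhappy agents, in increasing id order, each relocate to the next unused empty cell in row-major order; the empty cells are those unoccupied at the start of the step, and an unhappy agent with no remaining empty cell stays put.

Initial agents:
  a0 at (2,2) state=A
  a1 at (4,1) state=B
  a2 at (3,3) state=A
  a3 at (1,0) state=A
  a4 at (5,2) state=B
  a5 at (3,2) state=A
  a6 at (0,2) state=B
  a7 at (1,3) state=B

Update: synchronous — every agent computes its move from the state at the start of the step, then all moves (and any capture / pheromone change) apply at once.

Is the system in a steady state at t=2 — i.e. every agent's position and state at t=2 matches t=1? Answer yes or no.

t=1: a0@(2,2):A a1@(4,1):B a2@(3,3):A a3@(0,0):A a4@(5,2):B a5@(3,2):A a6@(0,2):B a7@(0,1):B
t=2: a0@(2,2):A a1@(4,1):B a2@(3,3):A a3@(0,3):A a4@(5,2):B a5@(3,2):A a6@(0,2):B a7@(0,1):B

no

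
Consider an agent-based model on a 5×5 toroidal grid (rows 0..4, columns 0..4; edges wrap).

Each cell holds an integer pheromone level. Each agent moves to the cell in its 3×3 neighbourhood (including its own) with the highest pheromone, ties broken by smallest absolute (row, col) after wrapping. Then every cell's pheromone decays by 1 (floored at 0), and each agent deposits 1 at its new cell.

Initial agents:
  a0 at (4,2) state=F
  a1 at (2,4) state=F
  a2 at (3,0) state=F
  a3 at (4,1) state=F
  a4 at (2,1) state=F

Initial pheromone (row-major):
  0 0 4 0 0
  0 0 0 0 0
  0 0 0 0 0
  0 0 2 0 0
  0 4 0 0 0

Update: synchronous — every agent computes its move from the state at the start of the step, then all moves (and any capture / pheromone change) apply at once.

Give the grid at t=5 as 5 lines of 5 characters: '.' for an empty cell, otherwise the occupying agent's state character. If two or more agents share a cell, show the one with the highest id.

t=1: a0@(0,2) a1@(1,0) a2@(4,1) a3@(0,2) a4@(3,2) | pheromone: 0 0 5 0 0 / 1 0 0 0 0 / 0 0 0 0 0 / 0 0 2 0 0 / 0 4 0 0 0
t=2: a0@(0,2) a1@(1,0) a2@(0,2) a3@(0,2) a4@(4,1) | pheromone: 0 0 7 0 0 / 1 0 0 0 0 / 0 0 0 0 0 / 0 0 1 0 0 / 0 4 0 0 0
t=3: a0@(0,2) a1@(1,0) a2@(0,2) a3@(0,2) a4@(0,2) | pheromone: 0 0 10 0 0 / 1 0 0 0 0 / 0 0 0 0 0 / 0 0 0 0 0 / 0 3 0 0 0
t=4: a0@(0,2) a1@(1,0) a2@(0,2) a3@(0,2) a4@(0,2) | pheromone: 0 0 13 0 0 / 1 0 0 0 0 / 0 0 0 0 0 / 0 0 0 0 0 / 0 2 0 0 0
t=5: a0@(0,2) a1@(1,0) a2@(0,2) a3@(0,2) a4@(0,2) | pheromone: 0 0 16 0 0 / 1 0 0 0 0 / 0 0 0 0 0 / 0 0 0 0 0 / 0 1 0 0 0

..F..
F....
.....
.....
.....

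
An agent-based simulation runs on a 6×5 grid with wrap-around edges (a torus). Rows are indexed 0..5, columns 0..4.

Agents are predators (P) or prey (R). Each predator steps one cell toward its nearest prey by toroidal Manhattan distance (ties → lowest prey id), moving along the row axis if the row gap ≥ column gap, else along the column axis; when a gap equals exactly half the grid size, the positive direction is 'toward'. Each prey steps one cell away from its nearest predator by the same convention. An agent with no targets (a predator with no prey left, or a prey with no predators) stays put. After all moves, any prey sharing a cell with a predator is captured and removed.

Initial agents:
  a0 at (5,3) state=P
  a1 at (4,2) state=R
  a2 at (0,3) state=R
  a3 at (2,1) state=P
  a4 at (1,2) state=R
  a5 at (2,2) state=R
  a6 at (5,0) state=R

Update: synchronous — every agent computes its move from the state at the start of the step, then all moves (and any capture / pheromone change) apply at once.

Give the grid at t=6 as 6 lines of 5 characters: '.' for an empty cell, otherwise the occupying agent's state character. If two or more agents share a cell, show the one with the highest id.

t=1: a0@(0,3):P a1@(3,2):R a2@(1,3):R a3@(2,2):P a4@(0,2):R a5@(2,3):R a6@(5,1):R
t=2: a0@(1,3):P a1@(4,2):R a2@(2,3):R a3@(3,2):P a4@(0,1):R a5@(2,4):R a6@(5,0):R
t=3: a0@(2,3):P a1@(5,2):R a2@(3,3):R a3@(4,2):P a4@(0,0):R a5@(3,4):R a6@(4,0):R
t=4: a0@(3,3):P a1@(0,2):R a2@(4,3):R a3@(5,2):P a4@(5,0):R a5@(4,4):R a6@(4,4):R
t=5: a0@(4,3):P a1@(1,2):R a2@(5,3):R a3@(0,2):P a4@(5,4):R a5@(5,4):R a6@(5,4):R
t=6: a0@(5,3):P a1@(2,2):R a2@(0,3):R a3@(1,2):P a4@(0,4):R a5@(0,4):R a6@(0,4):R

...RR
..P..
..R..
.....
.....
...P.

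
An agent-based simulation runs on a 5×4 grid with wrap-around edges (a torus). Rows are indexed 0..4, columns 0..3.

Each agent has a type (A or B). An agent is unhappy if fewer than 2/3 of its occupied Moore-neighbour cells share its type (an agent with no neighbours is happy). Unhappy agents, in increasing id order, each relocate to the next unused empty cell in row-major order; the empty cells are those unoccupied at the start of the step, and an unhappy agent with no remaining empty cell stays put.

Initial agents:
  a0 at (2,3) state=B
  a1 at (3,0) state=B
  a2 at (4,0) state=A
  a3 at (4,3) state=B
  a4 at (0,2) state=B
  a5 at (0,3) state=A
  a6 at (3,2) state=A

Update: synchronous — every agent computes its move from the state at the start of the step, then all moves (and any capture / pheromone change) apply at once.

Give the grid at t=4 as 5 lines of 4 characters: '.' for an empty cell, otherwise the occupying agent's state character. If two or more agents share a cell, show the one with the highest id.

..BA
..B.
.BAA
B...
....

t=1: a0@(0,0):B a1@(3,0):B a2@(0,1):A a3@(1,0):B a4@(1,1):B a5@(1,2):A a6@(1,3):A
t=2: a0@(0,2):B a1@(3,0):B a2@(0,3):A a3@(2,0):B a4@(2,1):B a5@(1,2):A a6@(2,2):A
t=3: a0@(0,0):B a1@(3,0):B a2@(0,1):A a3@(2,0):B a4@(1,0):B a5@(1,1):A a6@(1,3):A
t=4: a0@(0,2):B a1@(3,0):B a2@(0,3):A a3@(1,2):B a4@(2,1):B a5@(2,2):A a6@(2,3):A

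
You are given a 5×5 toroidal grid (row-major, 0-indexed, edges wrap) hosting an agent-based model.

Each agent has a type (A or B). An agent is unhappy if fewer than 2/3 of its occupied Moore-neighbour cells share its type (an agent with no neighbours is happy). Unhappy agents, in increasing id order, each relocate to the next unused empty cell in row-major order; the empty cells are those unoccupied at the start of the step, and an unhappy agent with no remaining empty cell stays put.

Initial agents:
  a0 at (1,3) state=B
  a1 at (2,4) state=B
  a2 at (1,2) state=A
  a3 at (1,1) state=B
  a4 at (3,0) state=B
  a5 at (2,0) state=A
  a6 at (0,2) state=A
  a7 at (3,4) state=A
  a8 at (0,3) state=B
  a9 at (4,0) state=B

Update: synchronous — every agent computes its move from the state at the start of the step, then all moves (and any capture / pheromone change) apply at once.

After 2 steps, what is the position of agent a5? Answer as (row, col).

(1, 2)

t=1: a0@(0,0):B a1@(0,1):B a2@(0,4):A a3@(1,0):B a4@(1,4):B a5@(2,1):A a6@(2,2):A a7@(2,3):A a8@(3,1):B a9@(3,2):B
t=2: a0@(0,0):B a1@(0,1):B a2@(0,2):A a3@(0,3):B a4@(1,1):B a5@(1,2):A a6@(1,3):A a7@(2,0):A a8@(2,4):B a9@(3,0):B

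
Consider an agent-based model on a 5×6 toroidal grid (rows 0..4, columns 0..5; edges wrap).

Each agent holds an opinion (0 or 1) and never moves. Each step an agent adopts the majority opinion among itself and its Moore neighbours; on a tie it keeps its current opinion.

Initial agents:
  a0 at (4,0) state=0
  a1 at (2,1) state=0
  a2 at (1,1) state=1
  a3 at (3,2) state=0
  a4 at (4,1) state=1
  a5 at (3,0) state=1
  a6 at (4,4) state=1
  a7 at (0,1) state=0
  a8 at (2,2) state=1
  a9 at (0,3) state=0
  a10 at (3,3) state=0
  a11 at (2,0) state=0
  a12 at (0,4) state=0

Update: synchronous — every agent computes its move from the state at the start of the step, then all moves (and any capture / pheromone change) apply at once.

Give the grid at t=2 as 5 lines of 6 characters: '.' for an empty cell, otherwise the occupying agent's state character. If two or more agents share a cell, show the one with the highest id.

.0.00.
.0....
000...
0.00..
00..0.

t=1: a0@(4,0):0 a1@(2,1):0 a2@(1,1):0 a3@(3,2):0 a4@(4,1):0 a5@(3,0):0 a6@(4,4):0 a7@(0,1):0 a8@(2,2):0 a9@(0,3):0 a10@(3,3):0 a11@(2,0):0 a12@(0,4):0
t=2: (unchanged — steady state)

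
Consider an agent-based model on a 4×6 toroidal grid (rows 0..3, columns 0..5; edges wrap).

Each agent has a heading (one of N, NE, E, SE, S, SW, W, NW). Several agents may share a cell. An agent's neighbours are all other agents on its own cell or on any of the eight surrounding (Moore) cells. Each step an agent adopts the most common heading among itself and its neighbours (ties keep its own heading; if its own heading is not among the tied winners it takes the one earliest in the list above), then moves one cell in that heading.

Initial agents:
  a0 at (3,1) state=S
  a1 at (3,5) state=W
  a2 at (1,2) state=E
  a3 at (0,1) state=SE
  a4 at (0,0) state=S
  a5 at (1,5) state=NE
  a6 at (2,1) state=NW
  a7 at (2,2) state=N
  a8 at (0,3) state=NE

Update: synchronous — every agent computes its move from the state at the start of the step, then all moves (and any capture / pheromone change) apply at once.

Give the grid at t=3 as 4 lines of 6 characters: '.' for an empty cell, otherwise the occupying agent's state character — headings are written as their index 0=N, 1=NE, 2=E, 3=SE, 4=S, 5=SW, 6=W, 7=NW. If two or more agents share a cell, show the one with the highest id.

......
.....2
44....
444..4

t=1: a0@(0,1):S a1@(3,4):W a2@(1,3):E a3@(1,1):S a4@(1,0):S a5@(0,0):NE a6@(1,0):NW a7@(1,2):N a8@(3,4):NE
t=2: a0@(1,1):S a1@(3,3):W a2@(1,4):E a3@(2,1):S a4@(2,0):S a5@(1,0):S a6@(2,0):S a7@(2,2):S a8@(2,5):NE
t=3: a0@(2,1):S a1@(3,2):W a2@(1,5):E a3@(3,1):S a4@(3,0):S a5@(2,0):S a6@(3,0):S a7@(3,2):S a8@(3,5):S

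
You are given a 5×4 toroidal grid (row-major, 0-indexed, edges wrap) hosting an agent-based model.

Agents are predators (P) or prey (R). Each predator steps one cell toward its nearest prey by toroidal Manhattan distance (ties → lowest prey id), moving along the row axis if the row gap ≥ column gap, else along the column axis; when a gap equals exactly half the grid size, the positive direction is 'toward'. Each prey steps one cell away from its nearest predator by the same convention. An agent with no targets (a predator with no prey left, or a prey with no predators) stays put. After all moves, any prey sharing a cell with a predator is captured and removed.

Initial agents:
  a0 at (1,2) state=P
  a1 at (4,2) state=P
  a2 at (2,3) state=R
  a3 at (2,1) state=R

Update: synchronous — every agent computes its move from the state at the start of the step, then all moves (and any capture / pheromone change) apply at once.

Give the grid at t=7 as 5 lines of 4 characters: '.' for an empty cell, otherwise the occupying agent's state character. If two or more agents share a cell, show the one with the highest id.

....
....
....
PR.P
....

t=1: a0@(2,2):P a1@(3,2):P a2@(3,3):R a3@(3,1):R
t=2: a0@(3,2):P a1@(3,3):P a2@(3,0):R a3@(3,0):R
t=3: a0@(3,3):P a1@(3,0):P a2@(3,1):R a3@(3,1):R
t=4: a0@(3,0):P a1@(3,1):P a2@(3,2):R a3@(3,2):R
t=5: a0@(3,1):P a1@(3,2):P a2@(3,3):R a3@(3,3):R
t=6: a0@(3,2):P a1@(3,3):P a2@(3,0):R a3@(3,0):R
t=7: a0@(3,3):P a1@(3,0):P a2@(3,1):R a3@(3,1):R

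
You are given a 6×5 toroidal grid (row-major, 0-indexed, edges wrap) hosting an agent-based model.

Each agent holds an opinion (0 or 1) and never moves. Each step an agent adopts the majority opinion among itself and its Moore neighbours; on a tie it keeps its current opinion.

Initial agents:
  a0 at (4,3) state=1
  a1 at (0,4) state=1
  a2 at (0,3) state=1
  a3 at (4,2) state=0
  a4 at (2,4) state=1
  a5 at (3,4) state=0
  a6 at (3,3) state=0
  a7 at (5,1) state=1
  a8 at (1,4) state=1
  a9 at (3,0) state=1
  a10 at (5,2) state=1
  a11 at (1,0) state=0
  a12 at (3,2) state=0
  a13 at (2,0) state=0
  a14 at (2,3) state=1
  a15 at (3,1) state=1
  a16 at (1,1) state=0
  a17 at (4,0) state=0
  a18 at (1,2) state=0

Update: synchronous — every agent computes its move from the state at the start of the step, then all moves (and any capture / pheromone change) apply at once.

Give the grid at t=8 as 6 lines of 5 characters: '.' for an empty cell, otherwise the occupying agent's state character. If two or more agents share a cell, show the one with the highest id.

t=1: a0@(4,3):0 a1@(0,4):1 a2@(0,3):1 a3@(4,2):1 a4@(2,4):1 a5@(3,4):0 a6@(3,3):0 a7@(5,1):1 a8@(1,4):1 a9@(3,0):1 a10@(5,2):1 a11@(1,0):0 a12@(3,2):0 a13@(2,0):0 a14@(2,3):0 a15@(3,1):0 a16@(1,1):0 a17@(4,0):1 a18@(1,2):0
t=2: a0@(4,3):0 a1@(0,4):1 a2@(0,3):1 a3@(4,2):0 a4@(2,4):0 a5@(3,4):0 a6@(3,3):0 a7@(5,1):1 a8@(1,4):1 a9@(3,0):1 a10@(5,2):1 a11@(1,0):0 a12@(3,2):0 a13@(2,0):0 a14@(2,3):0 a15@(3,1):0 a16@(1,1):0 a17@(4,0):1 a18@(1,2):0
t=3: a0@(4,3):0 a1@(0,4):1 a2@(0,3):1 a3@(4,2):0 a4@(2,4):0 a5@(3,4):0 a6@(3,3):0 a7@(5,1):1 a8@(1,4):0 a9@(3,0):0 a10@(5,2):1 a11@(1,0):0 a12@(3,2):0 a13@(2,0):0 a14@(2,3):0 a15@(3,1):0 a16@(1,1):0 a17@(4,0):1 a18@(1,2):0
t=4: a0@(4,3):0 a1@(0,4):1 a2@(0,3):1 a3@(4,2):0 a4@(2,4):0 a5@(3,4):0 a6@(3,3):0 a7@(5,1):1 a8@(1,4):0 a9@(3,0):0 a10@(5,2):1 a11@(1,0):0 a12@(3,2):0 a13@(2,0):0 a14@(2,3):0 a15@(3,1):0 a16@(1,1):0 a17@(4,0):0 a18@(1,2):0
t=5: (unchanged — steady state)

...11
000.0
0..00
00000
0.00.
.11..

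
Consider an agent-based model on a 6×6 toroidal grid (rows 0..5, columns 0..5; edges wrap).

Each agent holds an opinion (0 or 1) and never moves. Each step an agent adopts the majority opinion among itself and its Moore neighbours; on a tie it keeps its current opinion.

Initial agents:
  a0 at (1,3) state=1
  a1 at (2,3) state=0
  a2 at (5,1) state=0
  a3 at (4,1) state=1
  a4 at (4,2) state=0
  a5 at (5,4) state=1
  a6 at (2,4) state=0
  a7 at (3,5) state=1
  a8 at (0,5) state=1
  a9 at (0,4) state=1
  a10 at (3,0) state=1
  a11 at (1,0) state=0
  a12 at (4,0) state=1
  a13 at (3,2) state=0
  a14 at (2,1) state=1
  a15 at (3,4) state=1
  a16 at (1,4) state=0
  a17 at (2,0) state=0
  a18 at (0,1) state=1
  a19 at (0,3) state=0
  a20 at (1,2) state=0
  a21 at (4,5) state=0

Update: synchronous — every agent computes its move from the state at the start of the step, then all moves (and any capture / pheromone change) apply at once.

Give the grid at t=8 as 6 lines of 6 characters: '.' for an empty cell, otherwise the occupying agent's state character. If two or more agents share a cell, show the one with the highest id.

.0.011
1.000.
10.00.
1.0.01
110..1
.1..1.

t=1: a0@(1,3):0 a1@(2,3):0 a2@(5,1):1 a3@(4,1):1 a4@(4,2):0 a5@(5,4):1 a6@(2,4):0 a7@(3,5):1 a8@(0,5):1 a9@(0,4):1 a10@(3,0):1 a11@(1,0):1 a12@(4,0):1 a13@(3,2):0 a14@(2,1):0 a15@(3,4):0 a16@(1,4):0 a17@(2,0):1 a18@(0,1):0 a19@(0,3):0 a20@(1,2):0 a21@(4,5):1
t=2: (unchanged — steady state)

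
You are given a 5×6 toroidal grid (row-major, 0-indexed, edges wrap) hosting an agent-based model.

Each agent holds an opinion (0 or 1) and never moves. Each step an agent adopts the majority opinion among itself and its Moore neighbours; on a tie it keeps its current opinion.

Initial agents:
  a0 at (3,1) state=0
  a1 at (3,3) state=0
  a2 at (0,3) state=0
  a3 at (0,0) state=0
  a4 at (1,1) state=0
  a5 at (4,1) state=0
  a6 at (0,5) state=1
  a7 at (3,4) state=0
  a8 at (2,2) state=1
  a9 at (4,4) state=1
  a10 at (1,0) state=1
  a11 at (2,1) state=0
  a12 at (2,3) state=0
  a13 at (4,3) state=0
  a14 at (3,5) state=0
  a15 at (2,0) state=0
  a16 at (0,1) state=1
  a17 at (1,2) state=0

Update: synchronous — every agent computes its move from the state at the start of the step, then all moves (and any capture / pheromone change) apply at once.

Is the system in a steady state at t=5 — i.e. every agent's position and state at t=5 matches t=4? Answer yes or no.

yes

t=1: a0@(3,1):0 a1@(3,3):0 a2@(0,3):0 a3@(0,0):0 a4@(1,1):0 a5@(4,1):0 a6@(0,5):1 a7@(3,4):0 a8@(2,2):0 a9@(4,4):0 a10@(1,0):0 a11@(2,1):0 a12@(2,3):0 a13@(4,3):0 a14@(3,5):0 a15@(2,0):0 a16@(0,1):0 a17@(1,2):0
t=2: a0@(3,1):0 a1@(3,3):0 a2@(0,3):0 a3@(0,0):0 a4@(1,1):0 a5@(4,1):0 a6@(0,5):0 a7@(3,4):0 a8@(2,2):0 a9@(4,4):0 a10@(1,0):0 a11@(2,1):0 a12@(2,3):0 a13@(4,3):0 a14@(3,5):0 a15@(2,0):0 a16@(0,1):0 a17@(1,2):0
t=3: (unchanged — steady state)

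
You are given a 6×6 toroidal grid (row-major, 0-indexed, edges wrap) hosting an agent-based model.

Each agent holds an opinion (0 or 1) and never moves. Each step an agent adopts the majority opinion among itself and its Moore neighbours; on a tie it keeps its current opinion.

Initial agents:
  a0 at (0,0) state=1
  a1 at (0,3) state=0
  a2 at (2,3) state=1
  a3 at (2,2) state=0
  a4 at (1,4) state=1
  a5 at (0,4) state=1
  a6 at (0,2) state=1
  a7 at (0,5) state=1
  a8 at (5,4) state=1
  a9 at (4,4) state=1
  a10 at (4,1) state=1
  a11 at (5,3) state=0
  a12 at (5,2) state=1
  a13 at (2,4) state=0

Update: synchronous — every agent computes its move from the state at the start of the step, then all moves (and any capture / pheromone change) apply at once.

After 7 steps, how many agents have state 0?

1

t=1: a0@(0,0):1 a1@(0,3):1 a2@(2,3):1 a3@(2,2):0 a4@(1,4):1 a5@(0,4):1 a6@(0,2):1 a7@(0,5):1 a8@(5,4):1 a9@(4,4):1 a10@(4,1):1 a11@(5,3):1 a12@(5,2):1 a13@(2,4):1
t=2: (unchanged — steady state)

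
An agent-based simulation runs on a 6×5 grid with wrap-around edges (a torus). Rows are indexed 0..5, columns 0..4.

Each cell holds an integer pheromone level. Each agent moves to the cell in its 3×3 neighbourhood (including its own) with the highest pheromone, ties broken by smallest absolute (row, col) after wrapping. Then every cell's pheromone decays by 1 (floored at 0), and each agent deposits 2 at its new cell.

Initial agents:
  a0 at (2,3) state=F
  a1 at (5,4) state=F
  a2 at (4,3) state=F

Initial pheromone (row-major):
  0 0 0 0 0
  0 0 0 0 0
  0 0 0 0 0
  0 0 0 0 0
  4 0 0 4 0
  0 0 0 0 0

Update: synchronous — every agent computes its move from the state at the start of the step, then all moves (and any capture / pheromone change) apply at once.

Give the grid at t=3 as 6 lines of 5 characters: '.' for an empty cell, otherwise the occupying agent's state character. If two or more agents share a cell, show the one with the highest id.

.....
..F..
.....
.....
F..F.
.....

t=1: a0@(1,2) a1@(4,0) a2@(4,3) | pheromone: 0 0 0 0 0 / 0 0 2 0 0 / 0 0 0 0 0 / 0 0 0 0 0 / 5 0 0 5 0 / 0 0 0 0 0
t=2: a0@(1,2) a1@(4,0) a2@(4,3) | pheromone: 0 0 0 0 0 / 0 0 3 0 0 / 0 0 0 0 0 / 0 0 0 0 0 / 6 0 0 6 0 / 0 0 0 0 0
t=3: a0@(1,2) a1@(4,0) a2@(4,3) | pheromone: 0 0 0 0 0 / 0 0 4 0 0 / 0 0 0 0 0 / 0 0 0 0 0 / 7 0 0 7 0 / 0 0 0 0 0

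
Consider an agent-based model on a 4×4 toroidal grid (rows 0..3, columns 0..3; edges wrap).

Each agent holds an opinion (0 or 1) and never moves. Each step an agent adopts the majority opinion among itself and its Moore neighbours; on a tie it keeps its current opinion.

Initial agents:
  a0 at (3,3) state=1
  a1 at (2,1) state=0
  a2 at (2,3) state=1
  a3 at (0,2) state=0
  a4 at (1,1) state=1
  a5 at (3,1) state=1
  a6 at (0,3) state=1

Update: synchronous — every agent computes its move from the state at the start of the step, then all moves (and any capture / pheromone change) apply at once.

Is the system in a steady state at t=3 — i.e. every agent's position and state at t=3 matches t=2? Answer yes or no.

no

t=1: a0@(3,3):1 a1@(2,1):1 a2@(2,3):1 a3@(0,2):1 a4@(1,1):0 a5@(3,1):0 a6@(0,3):1
t=2: a0@(3,3):1 a1@(2,1):0 a2@(2,3):1 a3@(0,2):1 a4@(1,1):1 a5@(3,1):1 a6@(0,3):1
t=3: a0@(3,3):1 a1@(2,1):1 a2@(2,3):1 a3@(0,2):1 a4@(1,1):1 a5@(3,1):1 a6@(0,3):1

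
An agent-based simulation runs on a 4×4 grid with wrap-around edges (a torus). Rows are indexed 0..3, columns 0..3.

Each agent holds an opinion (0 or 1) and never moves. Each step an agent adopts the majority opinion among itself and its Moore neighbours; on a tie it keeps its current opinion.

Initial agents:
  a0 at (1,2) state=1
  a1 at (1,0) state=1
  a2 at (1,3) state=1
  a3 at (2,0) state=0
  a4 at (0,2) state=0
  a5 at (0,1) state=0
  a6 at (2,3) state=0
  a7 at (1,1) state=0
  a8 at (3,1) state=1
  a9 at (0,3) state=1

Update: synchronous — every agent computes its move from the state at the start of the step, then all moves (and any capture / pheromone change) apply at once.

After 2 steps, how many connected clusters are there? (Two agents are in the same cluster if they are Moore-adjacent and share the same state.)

t=1: a0@(1,2):0 a1@(1,0):0 a2@(1,3):1 a3@(2,0):0 a4@(0,2):1 a5@(0,1):0 a6@(2,3):1 a7@(1,1):0 a8@(3,1):0 a9@(0,3):1
t=2: a0@(1,2):1 a1@(1,0):0 a2@(1,3):1 a3@(2,0):0 a4@(0,2):0 a5@(0,1):0 a6@(2,3):0 a7@(1,1):0 a8@(3,1):0 a9@(0,3):1

2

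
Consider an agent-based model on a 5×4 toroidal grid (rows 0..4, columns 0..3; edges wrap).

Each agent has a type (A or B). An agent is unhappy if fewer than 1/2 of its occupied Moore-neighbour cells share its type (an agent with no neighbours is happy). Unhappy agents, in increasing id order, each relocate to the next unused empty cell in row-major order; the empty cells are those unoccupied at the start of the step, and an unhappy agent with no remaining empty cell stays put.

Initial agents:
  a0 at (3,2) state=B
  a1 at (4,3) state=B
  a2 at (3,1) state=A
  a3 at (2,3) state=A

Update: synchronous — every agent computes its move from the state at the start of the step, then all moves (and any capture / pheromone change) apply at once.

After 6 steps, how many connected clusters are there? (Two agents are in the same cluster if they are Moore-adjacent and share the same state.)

t=1: a0@(0,0):B a1@(4,3):B a2@(0,1):A a3@(0,2):A
t=2: (unchanged — steady state)

2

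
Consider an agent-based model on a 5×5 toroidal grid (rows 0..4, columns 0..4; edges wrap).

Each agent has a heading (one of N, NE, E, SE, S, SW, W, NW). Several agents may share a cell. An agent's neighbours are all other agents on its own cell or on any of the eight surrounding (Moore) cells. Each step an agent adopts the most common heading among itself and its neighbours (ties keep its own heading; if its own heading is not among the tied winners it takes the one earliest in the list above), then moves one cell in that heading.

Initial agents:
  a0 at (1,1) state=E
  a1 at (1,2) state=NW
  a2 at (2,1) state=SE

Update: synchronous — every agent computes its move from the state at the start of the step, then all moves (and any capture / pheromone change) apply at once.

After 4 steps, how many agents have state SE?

t=1: a0@(1,2):E a1@(0,1):NW a2@(3,2):SE
t=2: a0@(1,3):E a1@(4,0):NW a2@(4,3):SE
t=3: a0@(1,4):E a1@(3,4):NW a2@(0,4):SE
t=4: a0@(1,0):E a1@(2,3):NW a2@(1,0):SE

1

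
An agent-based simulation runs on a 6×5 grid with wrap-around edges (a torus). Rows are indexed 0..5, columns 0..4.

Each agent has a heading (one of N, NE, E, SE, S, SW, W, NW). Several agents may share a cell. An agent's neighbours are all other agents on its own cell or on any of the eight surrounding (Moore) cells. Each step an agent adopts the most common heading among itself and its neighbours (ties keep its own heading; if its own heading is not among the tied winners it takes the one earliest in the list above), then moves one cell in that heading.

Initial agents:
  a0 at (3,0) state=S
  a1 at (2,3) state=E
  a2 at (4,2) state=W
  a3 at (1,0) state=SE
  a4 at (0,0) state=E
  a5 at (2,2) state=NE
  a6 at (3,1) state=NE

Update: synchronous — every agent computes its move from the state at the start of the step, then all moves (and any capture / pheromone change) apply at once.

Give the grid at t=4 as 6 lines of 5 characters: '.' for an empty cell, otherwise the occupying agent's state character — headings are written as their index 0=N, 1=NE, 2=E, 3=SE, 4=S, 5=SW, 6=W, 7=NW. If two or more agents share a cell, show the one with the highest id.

t=1: a0@(4,0):S a1@(2,4):E a2@(4,1):W a3@(2,1):SE a4@(0,1):E a5@(1,3):NE a6@(2,2):NE
t=2: a0@(5,0):S a1@(2,0):E a2@(4,0):W a3@(3,2):SE a4@(0,2):E a5@(0,4):NE a6@(1,3):NE
t=3: a0@(0,0):S a1@(2,1):E a2@(4,4):W a3@(4,3):SE a4@(0,3):E a5@(5,0):NE a6@(0,4):NE
t=4: a0@(5,1):NE a1@(2,2):E a2@(4,3):W a3@(5,4):SE a4@(0,4):E a5@(4,1):NE a6@(5,0):NE

....2
.....
..2..
.....
.1.6.
11..3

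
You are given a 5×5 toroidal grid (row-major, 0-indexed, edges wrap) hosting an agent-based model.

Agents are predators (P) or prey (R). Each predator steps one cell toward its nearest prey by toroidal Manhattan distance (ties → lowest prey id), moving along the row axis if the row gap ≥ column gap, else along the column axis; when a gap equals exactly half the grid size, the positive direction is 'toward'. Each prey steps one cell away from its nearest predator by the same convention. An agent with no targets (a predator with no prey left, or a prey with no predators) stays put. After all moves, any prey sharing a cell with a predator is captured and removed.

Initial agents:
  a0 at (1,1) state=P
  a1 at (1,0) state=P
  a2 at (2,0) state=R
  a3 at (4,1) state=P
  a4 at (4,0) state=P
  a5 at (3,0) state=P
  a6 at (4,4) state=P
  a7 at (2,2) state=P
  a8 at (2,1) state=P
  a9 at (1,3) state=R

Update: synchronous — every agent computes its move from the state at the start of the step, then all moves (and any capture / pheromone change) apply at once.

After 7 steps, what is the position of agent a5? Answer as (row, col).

(1, 0)

t=1: a0@(2,1):P a1@(2,0):P a3@(3,1):P a4@(3,0):P a5@(2,0):P a6@(3,4):P a7@(2,1):P a8@(2,0):P a9@(1,4):R
t=2: a0@(2,0):P a1@(1,0):P a3@(2,1):P a4@(2,0):P a5@(1,0):P a6@(2,4):P a7@(2,0):P a8@(1,0):P a9@(0,4):R
t=3: a0@(1,0):P a1@(0,0):P a3@(1,1):P a4@(1,0):P a5@(0,0):P a6@(1,4):P a7@(1,0):P a8@(0,0):P a9@(4,4):R
t=4: a0@(0,0):P a1@(4,0):P a3@(0,1):P a4@(0,0):P a5@(4,0):P a6@(0,4):P a7@(0,0):P a8@(4,0):P a9@(3,4):R
t=5: a0@(4,0):P a1@(3,0):P a3@(4,1):P a4@(4,0):P a5@(3,0):P a6@(4,4):P a7@(4,0):P a8@(3,0):P a9@(2,4):R
t=6: a0@(3,0):P a1@(2,0):P a3@(3,1):P a4@(3,0):P a5@(2,0):P a6@(3,4):P a7@(3,0):P a8@(2,0):P a9@(1,4):R
t=7: a0@(2,0):P a1@(1,0):P a3@(2,1):P a4@(2,0):P a5@(1,0):P a6@(2,4):P a7@(2,0):P a8@(1,0):P a9@(0,4):R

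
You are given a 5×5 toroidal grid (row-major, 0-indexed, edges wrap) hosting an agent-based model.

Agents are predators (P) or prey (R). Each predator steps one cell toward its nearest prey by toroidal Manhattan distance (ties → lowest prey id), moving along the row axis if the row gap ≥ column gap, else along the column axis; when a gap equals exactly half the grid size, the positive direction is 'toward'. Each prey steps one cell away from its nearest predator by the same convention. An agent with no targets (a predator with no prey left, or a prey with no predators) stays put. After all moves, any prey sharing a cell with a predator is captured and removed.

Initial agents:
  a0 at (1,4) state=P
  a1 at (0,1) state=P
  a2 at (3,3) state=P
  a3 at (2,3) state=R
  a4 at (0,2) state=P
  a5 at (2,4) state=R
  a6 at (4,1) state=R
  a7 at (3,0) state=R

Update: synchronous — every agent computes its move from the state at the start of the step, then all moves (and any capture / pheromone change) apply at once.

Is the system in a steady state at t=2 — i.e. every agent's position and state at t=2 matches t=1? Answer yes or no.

t=1: a0@(2,4):P a1@(4,1):P a2@(2,3):P a3@(1,3):R a4@(4,2):P a5@(3,4):R a6@(3,1):R a7@(3,1):R
t=2: a0@(3,4):P a1@(3,1):P a2@(1,3):P a3@(0,3):R a4@(3,2):P a5@(4,4):R a6@(2,1):R a7@(2,1):R

no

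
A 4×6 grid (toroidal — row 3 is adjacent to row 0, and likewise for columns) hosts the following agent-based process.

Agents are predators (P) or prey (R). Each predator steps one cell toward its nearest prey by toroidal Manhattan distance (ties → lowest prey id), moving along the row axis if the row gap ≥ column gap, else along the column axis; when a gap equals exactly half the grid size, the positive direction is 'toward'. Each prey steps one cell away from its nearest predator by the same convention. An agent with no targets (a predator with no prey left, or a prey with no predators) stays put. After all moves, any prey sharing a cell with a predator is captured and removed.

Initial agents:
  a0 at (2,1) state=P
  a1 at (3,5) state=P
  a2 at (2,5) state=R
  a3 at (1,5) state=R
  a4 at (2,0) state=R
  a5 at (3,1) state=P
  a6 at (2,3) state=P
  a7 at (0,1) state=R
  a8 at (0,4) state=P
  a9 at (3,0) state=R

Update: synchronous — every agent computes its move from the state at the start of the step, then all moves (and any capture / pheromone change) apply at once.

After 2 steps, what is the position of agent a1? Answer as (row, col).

(1, 5)

t=1: a0@(2,0):P a1@(2,5):P a2@(1,5):R a3@(0,5):R a5@(0,1):P a6@(2,4):P a7@(1,1):R a8@(1,4):P a9@(3,1):R
t=2: a0@(1,0):P a1@(1,5):P a2@(0,5):R a3@(3,5):R a5@(1,1):P a6@(1,4):P a7@(2,1):R a8@(1,5):P a9@(2,1):R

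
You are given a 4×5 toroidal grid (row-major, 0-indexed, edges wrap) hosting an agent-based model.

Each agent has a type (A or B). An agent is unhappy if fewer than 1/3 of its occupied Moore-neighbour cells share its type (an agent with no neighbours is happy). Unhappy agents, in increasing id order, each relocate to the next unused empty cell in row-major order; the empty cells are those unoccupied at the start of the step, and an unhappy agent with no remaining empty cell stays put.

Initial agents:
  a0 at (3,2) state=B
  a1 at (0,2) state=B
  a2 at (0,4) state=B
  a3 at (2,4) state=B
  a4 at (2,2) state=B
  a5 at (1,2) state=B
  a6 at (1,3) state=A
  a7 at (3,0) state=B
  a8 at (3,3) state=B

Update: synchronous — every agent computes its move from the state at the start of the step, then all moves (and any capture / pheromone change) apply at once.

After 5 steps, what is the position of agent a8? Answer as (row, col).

(3, 3)

t=1: a0@(3,2):B a1@(0,2):B a2@(0,4):B a3@(2,4):B a4@(2,2):B a5@(1,2):B a6@(0,0):A a7@(3,0):B a8@(3,3):B
t=2: a0@(3,2):B a1@(0,2):B a2@(0,4):B a3@(2,4):B a4@(2,2):B a5@(1,2):B a6@(0,1):A a7@(3,0):B a8@(3,3):B
t=3: a0@(3,2):B a1@(0,2):B a2@(0,4):B a3@(2,4):B a4@(2,2):B a5@(1,2):B a6@(0,0):A a7@(3,0):B a8@(3,3):B
t=4: a0@(3,2):B a1@(0,2):B a2@(0,4):B a3@(2,4):B a4@(2,2):B a5@(1,2):B a6@(0,1):A a7@(3,0):B a8@(3,3):B
t=5: a0@(3,2):B a1@(0,2):B a2@(0,4):B a3@(2,4):B a4@(2,2):B a5@(1,2):B a6@(0,0):A a7@(3,0):B a8@(3,3):B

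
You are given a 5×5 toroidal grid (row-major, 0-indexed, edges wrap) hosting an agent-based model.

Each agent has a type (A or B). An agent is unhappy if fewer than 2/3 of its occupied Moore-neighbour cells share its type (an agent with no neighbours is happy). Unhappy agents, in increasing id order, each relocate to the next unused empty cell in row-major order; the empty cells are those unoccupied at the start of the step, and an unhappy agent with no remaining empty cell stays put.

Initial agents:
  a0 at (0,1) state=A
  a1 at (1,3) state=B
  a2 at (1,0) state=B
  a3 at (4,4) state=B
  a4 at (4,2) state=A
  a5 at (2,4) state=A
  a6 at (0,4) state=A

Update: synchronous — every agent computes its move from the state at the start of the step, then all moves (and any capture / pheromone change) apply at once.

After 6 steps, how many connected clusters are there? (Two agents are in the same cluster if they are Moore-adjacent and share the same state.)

4

t=1: a0@(0,0):A a1@(0,2):B a2@(0,3):B a3@(1,1):B a4@(4,2):A a5@(1,2):A a6@(1,4):A
t=2: a0@(0,1):A a1@(0,4):B a2@(1,0):B a3@(1,3):B a4@(2,0):A a5@(2,1):A a6@(2,2):A
t=3: a0@(0,0):A a1@(0,4):B a2@(0,2):B a3@(0,3):B a4@(1,1):A a5@(2,1):A a6@(1,2):A
t=4: a0@(0,1):A a1@(1,0):B a2@(1,3):B a3@(0,3):B a4@(1,1):A a5@(2,1):A a6@(1,4):A
t=5: a0@(0,0):A a1@(0,2):B a2@(0,4):B a3@(1,2):B a4@(1,1):A a5@(2,0):A a6@(2,2):A
t=6: a0@(0,1):A a1@(0,3):B a2@(1,0):B a3@(1,3):B a4@(1,4):A a5@(2,0):A a6@(2,1):A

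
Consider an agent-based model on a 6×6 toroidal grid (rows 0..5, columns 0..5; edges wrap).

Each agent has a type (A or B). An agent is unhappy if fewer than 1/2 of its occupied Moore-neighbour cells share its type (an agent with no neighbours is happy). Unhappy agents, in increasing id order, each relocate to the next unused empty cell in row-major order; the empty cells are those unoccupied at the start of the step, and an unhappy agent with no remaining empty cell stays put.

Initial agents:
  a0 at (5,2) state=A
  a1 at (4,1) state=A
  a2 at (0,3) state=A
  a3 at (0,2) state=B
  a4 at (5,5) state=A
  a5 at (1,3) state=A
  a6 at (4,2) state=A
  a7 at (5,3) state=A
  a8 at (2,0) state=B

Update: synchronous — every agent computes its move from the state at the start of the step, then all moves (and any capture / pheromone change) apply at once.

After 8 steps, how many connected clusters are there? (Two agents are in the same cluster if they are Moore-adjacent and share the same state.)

t=1: a0@(5,2):A a1@(4,1):A a2@(0,3):A a3@(0,0):B a4@(5,5):A a5@(1,3):A a6@(4,2):A a7@(5,3):A a8@(2,0):B
t=2: a0@(5,2):A a1@(4,1):A a2@(0,3):A a3@(0,1):B a4@(0,2):A a5@(1,3):A a6@(4,2):A a7@(5,3):A a8@(2,0):B
t=3: a0@(5,2):A a1@(4,1):A a2@(0,3):A a3@(0,0):B a4@(0,2):A a5@(1,3):A a6@(4,2):A a7@(5,3):A a8@(2,0):B
t=4: (unchanged — steady state)

3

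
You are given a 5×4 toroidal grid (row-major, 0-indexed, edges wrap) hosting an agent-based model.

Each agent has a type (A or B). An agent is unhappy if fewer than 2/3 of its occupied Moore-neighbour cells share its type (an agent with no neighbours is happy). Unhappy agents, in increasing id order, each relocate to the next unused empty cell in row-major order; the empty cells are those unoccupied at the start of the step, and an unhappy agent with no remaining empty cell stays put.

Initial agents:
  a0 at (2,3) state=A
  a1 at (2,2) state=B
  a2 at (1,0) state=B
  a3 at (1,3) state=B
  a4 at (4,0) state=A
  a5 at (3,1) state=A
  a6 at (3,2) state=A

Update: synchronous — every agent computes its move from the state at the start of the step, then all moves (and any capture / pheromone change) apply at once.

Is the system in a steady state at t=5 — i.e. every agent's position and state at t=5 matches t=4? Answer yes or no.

no

t=1: a0@(0,0):A a1@(0,1):B a2@(0,2):B a3@(1,3):B a4@(4,0):A a5@(3,1):A a6@(3,2):A
t=2: a0@(0,3):A a1@(1,0):B a2@(0,2):B a3@(1,1):B a4@(4,0):A a5@(3,1):A a6@(3,2):A
t=3: a0@(0,0):A a1@(0,1):B a2@(1,2):B a3@(1,1):B a4@(4,0):A a5@(3,1):A a6@(3,2):A
t=4: a0@(0,2):A a1@(0,3):B a2@(1,2):B a3@(1,1):B a4@(4,0):A a5@(3,1):A a6@(3,2):A
t=5: a0@(0,0):A a1@(0,1):B a2@(1,2):B a3@(1,0):B a4@(1,3):A a5@(3,1):A a6@(3,2):A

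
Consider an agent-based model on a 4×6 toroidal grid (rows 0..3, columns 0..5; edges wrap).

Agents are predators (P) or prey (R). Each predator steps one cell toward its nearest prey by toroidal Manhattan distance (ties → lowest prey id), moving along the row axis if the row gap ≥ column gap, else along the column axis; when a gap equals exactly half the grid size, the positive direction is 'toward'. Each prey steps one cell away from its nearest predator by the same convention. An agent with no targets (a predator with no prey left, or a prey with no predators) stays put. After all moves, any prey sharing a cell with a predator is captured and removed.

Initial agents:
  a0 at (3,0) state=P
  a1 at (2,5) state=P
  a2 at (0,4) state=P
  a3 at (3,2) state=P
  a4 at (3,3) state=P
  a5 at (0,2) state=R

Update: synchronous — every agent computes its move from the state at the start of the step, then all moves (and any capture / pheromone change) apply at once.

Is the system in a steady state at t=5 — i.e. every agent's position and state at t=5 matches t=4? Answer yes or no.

t=1: a0@(3,1):P a1@(2,0):P a2@(0,3):P a3@(0,2):P a4@(0,3):P a5@(1,2):R
t=2: a0@(0,1):P a1@(2,1):P a2@(1,3):P a3@(1,2):P a4@(1,3):P a5@(2,2):R
t=3: a0@(1,1):P a1@(2,2):P a2@(2,3):P a3@(2,2):P a4@(2,3):P
t=4: (unchanged — steady state)

yes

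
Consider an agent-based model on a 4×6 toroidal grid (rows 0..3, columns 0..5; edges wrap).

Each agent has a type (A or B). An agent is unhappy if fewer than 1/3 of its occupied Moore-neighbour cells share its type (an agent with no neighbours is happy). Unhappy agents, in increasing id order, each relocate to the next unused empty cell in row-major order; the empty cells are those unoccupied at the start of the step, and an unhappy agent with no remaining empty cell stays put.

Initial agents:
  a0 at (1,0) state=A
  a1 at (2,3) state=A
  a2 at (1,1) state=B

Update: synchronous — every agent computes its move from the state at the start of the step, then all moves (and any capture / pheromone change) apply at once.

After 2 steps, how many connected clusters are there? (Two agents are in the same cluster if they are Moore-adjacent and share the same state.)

t=1: a0@(0,0):A a1@(2,3):A a2@(0,1):B
t=2: a0@(0,2):A a1@(2,3):A a2@(0,3):B

3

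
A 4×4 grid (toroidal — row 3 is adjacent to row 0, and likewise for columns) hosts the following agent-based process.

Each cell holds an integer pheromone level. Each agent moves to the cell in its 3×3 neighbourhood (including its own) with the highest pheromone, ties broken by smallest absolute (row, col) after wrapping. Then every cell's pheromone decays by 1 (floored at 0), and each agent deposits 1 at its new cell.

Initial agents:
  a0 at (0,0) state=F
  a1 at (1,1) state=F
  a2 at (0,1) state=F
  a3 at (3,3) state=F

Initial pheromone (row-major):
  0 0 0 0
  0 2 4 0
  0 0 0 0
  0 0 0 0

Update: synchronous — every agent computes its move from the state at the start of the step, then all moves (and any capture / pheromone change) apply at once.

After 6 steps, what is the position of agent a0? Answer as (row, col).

(1, 2)

t=1: a0@(1,1) a1@(1,2) a2@(1,2) a3@(0,0) | pheromone: 1 0 0 0 / 0 2 5 0 / 0 0 0 0 / 0 0 0 0
t=2: a0@(1,2) a1@(1,2) a2@(1,2) a3@(1,1) | pheromone: 0 0 0 0 / 0 2 7 0 / 0 0 0 0 / 0 0 0 0
t=3: a0@(1,2) a1@(1,2) a2@(1,2) a3@(1,2) | pheromone: 0 0 0 0 / 0 1 10 0 / 0 0 0 0 / 0 0 0 0
t=4: a0@(1,2) a1@(1,2) a2@(1,2) a3@(1,2) | pheromone: 0 0 0 0 / 0 0 13 0 / 0 0 0 0 / 0 0 0 0
t=5: a0@(1,2) a1@(1,2) a2@(1,2) a3@(1,2) | pheromone: 0 0 0 0 / 0 0 16 0 / 0 0 0 0 / 0 0 0 0
t=6: a0@(1,2) a1@(1,2) a2@(1,2) a3@(1,2) | pheromone: 0 0 0 0 / 0 0 19 0 / 0 0 0 0 / 0 0 0 0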